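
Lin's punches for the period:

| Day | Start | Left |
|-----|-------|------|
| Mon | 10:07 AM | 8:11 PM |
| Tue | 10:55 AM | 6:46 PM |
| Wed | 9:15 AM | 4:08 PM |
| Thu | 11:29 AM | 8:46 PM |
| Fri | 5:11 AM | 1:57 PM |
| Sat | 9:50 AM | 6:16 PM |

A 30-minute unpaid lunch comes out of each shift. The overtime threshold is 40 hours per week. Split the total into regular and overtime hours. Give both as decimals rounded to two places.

Mon: 10:07 AM–8:11 PM = 10 h 4 min; less 30 min break → 9 h 34 min
Tue: 10:55 AM–6:46 PM = 7 h 51 min; less 30 min break → 7 h 21 min
Wed: 9:15 AM–4:08 PM = 6 h 53 min; less 30 min break → 6 h 23 min
Thu: 11:29 AM–8:46 PM = 9 h 17 min; less 30 min break → 8 h 47 min
Fri: 5:11 AM–1:57 PM = 8 h 46 min; less 30 min break → 8 h 16 min
Sat: 9:50 AM–6:16 PM = 8 h 26 min; less 30 min break → 7 h 56 min
Total worked: 48 h 17 min = 48.28 h.
Threshold 40 h → overtime 8 h 17 min, regular 40 h 0 min.

Regular 40.00 hours, overtime 8.28 hours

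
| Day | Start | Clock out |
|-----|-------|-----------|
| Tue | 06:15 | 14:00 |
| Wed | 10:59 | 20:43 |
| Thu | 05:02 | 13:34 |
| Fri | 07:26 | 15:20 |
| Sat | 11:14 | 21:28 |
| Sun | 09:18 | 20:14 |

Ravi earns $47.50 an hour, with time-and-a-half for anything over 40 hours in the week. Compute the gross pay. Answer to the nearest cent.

Tue: 06:15–14:00 = 7 h 45 min
Wed: 10:59–20:43 = 9 h 44 min
Thu: 05:02–13:34 = 8 h 32 min
Fri: 07:26–15:20 = 7 h 54 min
Sat: 11:14–21:28 = 10 h 14 min
Sun: 09:18–20:14 = 10 h 56 min
Total worked: 55 h 5 min = 3305 min.
Regular 40 h 0 min = 2400 min at $47.50/h; overtime 15 h 5 min = 905 min at $71.25/h.
Pay = (2400 × $47.50 + 905 × $71.25) ÷ 60 = $2974.69.

$2974.69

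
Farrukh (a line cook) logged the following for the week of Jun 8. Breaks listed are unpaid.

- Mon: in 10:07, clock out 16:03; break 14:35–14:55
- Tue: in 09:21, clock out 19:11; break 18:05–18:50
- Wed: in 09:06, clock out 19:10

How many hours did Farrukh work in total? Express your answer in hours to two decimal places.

24.75 hours

Mon: 10:07–16:03 = 5 h 56 min; less 20 min break → 5 h 36 min
Tue: 09:21–19:11 = 9 h 50 min; less 45 min break → 9 h 5 min
Wed: 09:06–19:10 = 10 h 4 min
Total: 5 h 36 min + 9 h 5 min + 10 h 4 min = 24 h 45 min.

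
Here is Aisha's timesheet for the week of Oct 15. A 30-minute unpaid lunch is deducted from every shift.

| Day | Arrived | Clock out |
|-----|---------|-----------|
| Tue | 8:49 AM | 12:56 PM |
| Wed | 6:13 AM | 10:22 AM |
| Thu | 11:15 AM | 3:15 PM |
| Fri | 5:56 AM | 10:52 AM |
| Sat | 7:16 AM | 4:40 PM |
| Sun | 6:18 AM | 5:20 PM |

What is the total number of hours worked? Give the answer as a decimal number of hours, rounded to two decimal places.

34.63 hours

Tue: 8:49 AM–12:56 PM = 4 h 7 min; less 30 min break → 3 h 37 min
Wed: 6:13 AM–10:22 AM = 4 h 9 min; less 30 min break → 3 h 39 min
Thu: 11:15 AM–3:15 PM = 4 h 0 min; less 30 min break → 3 h 30 min
Fri: 5:56 AM–10:52 AM = 4 h 56 min; less 30 min break → 4 h 26 min
Sat: 7:16 AM–4:40 PM = 9 h 24 min; less 30 min break → 8 h 54 min
Sun: 6:18 AM–5:20 PM = 11 h 2 min; less 30 min break → 10 h 32 min
Total: 3 h 37 min + 3 h 39 min + 3 h 30 min + 4 h 26 min + 8 h 54 min + 10 h 32 min = 34 h 38 min.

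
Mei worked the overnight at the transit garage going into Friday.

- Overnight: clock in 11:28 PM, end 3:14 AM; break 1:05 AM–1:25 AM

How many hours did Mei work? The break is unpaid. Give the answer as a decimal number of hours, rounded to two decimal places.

Overnight: 11:28 PM → midnight = 0 h 32 min; midnight → 3:14 AM = 3 h 14 min; span 3 h 46 min; less 20 min break → 3 h 26 min

3.43 hours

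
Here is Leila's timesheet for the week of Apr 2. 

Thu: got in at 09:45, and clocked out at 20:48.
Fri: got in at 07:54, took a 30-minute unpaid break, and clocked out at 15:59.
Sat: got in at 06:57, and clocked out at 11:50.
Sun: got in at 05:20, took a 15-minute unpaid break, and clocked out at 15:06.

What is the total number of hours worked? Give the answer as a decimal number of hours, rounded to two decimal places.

33.03 hours

Thu: 09:45–20:48 = 11 h 3 min
Fri: 07:54–15:59 = 8 h 5 min; less 30 min break → 7 h 35 min
Sat: 06:57–11:50 = 4 h 53 min
Sun: 05:20–15:06 = 9 h 46 min; less 15 min break → 9 h 31 min
Total: 11 h 3 min + 7 h 35 min + 4 h 53 min + 9 h 31 min = 33 h 2 min.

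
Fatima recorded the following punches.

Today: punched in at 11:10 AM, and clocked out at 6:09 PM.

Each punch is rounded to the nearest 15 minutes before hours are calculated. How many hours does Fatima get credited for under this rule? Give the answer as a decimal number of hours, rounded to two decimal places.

7.00 hours

Today: in 11:10 AM→11:15 AM, out 6:09 PM→6:15 PM; 7 h 0 min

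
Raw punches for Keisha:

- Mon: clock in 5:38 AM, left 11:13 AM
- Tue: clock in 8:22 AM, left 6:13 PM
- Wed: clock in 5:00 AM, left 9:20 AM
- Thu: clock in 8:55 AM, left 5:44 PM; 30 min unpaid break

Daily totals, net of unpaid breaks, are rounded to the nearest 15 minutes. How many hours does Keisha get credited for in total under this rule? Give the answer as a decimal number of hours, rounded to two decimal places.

Mon: 5:38 AM–11:13 AM = 5 h 35 min → rounds to 5 h 30 min
Tue: 8:22 AM–6:13 PM = 9 h 51 min → rounds to 9 h 45 min
Wed: 5:00 AM–9:20 AM = 4 h 20 min → rounds to 4 h 15 min
Thu: 8:55 AM–5:44 PM = 8 h 49 min − 30 min = 8 h 19 min → rounds to 8 h 15 min
Total credited: 27 h 45 min.

27.75 hours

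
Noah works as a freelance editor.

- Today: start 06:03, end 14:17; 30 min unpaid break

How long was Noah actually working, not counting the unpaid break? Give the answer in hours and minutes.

Today: 06:03–14:17 = 8 h 14 min; less 30 min break → 7 h 44 min

7 h 44 min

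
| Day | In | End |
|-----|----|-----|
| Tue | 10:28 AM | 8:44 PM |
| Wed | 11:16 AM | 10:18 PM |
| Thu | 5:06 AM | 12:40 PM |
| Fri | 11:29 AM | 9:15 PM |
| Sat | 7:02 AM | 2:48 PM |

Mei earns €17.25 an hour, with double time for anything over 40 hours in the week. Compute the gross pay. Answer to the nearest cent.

Tue: 10:28 AM–8:44 PM = 10 h 16 min
Wed: 11:16 AM–10:18 PM = 11 h 2 min
Thu: 5:06 AM–12:40 PM = 7 h 34 min
Fri: 11:29 AM–9:15 PM = 9 h 46 min
Sat: 7:02 AM–2:48 PM = 7 h 46 min
Total worked: 46 h 24 min = 2784 min.
Regular 40 h 0 min = 2400 min at €17.25/h; overtime 6 h 24 min = 384 min at €34.50/h.
Pay = (2400 × €17.25 + 384 × €34.50) ÷ 60 = €910.80.

€910.80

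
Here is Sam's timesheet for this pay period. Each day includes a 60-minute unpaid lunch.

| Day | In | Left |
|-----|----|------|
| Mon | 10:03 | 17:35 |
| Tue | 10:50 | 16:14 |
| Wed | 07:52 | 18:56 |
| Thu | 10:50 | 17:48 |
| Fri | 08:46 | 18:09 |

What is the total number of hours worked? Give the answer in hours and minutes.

Mon: 10:03–17:35 = 7 h 32 min; less 60 min break → 6 h 32 min
Tue: 10:50–16:14 = 5 h 24 min; less 60 min break → 4 h 24 min
Wed: 07:52–18:56 = 11 h 4 min; less 60 min break → 10 h 4 min
Thu: 10:50–17:48 = 6 h 58 min; less 60 min break → 5 h 58 min
Fri: 08:46–18:09 = 9 h 23 min; less 60 min break → 8 h 23 min
Total: 6 h 32 min + 4 h 24 min + 10 h 4 min + 5 h 58 min + 8 h 23 min = 35 h 21 min.

35 h 21 min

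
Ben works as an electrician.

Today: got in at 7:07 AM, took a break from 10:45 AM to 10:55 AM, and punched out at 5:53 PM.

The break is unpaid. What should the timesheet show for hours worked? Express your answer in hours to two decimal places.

Today: 7:07 AM–5:53 PM = 10 h 46 min; less 10 min break → 10 h 36 min

10.60 hours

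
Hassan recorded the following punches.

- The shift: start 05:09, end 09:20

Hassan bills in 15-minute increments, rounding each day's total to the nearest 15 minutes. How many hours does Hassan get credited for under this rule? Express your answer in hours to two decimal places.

The shift: 05:09–09:20 = 4 h 11 min → rounds to 4 h 15 min

4.25 hours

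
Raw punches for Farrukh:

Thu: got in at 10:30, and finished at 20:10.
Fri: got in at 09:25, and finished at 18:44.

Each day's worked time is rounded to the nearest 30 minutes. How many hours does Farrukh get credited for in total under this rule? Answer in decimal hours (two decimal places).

19.00 hours

Thu: 10:30–20:10 = 9 h 40 min → rounds to 9 h 30 min
Fri: 09:25–18:44 = 9 h 19 min → rounds to 9 h 30 min
Total credited: 19 h 0 min.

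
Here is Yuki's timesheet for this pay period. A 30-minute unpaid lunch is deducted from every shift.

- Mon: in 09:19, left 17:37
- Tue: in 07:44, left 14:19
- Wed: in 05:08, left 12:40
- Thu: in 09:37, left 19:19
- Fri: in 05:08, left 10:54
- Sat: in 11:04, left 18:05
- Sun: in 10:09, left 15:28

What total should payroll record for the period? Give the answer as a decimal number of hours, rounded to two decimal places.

46.72 hours

Mon: 09:19–17:37 = 8 h 18 min; less 30 min break → 7 h 48 min
Tue: 07:44–14:19 = 6 h 35 min; less 30 min break → 6 h 5 min
Wed: 05:08–12:40 = 7 h 32 min; less 30 min break → 7 h 2 min
Thu: 09:37–19:19 = 9 h 42 min; less 30 min break → 9 h 12 min
Fri: 05:08–10:54 = 5 h 46 min; less 30 min break → 5 h 16 min
Sat: 11:04–18:05 = 7 h 1 min; less 30 min break → 6 h 31 min
Sun: 10:09–15:28 = 5 h 19 min; less 30 min break → 4 h 49 min
Total: 7 h 48 min + 6 h 5 min + 7 h 2 min + 9 h 12 min + 5 h 16 min + 6 h 31 min + 4 h 49 min = 46 h 43 min.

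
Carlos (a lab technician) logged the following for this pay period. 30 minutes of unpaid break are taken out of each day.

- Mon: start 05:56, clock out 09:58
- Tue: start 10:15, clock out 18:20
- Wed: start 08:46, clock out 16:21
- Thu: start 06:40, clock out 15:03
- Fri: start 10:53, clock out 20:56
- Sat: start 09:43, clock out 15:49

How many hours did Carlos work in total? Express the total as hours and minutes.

41 h 14 min

Mon: 05:56–09:58 = 4 h 2 min; less 30 min break → 3 h 32 min
Tue: 10:15–18:20 = 8 h 5 min; less 30 min break → 7 h 35 min
Wed: 08:46–16:21 = 7 h 35 min; less 30 min break → 7 h 5 min
Thu: 06:40–15:03 = 8 h 23 min; less 30 min break → 7 h 53 min
Fri: 10:53–20:56 = 10 h 3 min; less 30 min break → 9 h 33 min
Sat: 09:43–15:49 = 6 h 6 min; less 30 min break → 5 h 36 min
Total: 3 h 32 min + 7 h 35 min + 7 h 5 min + 7 h 53 min + 9 h 33 min + 5 h 36 min = 41 h 14 min.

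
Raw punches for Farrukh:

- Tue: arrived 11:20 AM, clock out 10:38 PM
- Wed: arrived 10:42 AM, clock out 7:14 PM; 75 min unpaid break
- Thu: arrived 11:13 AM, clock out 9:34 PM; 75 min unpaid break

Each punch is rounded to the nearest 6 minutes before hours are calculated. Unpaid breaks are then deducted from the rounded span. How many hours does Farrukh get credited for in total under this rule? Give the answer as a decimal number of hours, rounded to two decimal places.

Tue: in 11:20 AM→11:18 AM, out 10:38 PM→10:36 PM; 11 h 18 min
Wed: in 10:42 AM→10:42 AM, out 7:14 PM→7:12 PM; 8 h 30 min − 75 min = 7 h 15 min
Thu: in 11:13 AM→11:12 AM, out 9:34 PM→9:36 PM; 10 h 24 min − 75 min = 9 h 9 min
Total credited: 27 h 42 min.

27.70 hours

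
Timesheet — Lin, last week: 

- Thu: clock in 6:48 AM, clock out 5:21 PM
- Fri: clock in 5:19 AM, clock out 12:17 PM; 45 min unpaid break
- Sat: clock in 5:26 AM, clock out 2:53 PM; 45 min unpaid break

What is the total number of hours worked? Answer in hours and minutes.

25 h 28 min

Thu: 6:48 AM–5:21 PM = 10 h 33 min
Fri: 5:19 AM–12:17 PM = 6 h 58 min; less 45 min break → 6 h 13 min
Sat: 5:26 AM–2:53 PM = 9 h 27 min; less 45 min break → 8 h 42 min
Total: 10 h 33 min + 6 h 13 min + 8 h 42 min = 25 h 28 min.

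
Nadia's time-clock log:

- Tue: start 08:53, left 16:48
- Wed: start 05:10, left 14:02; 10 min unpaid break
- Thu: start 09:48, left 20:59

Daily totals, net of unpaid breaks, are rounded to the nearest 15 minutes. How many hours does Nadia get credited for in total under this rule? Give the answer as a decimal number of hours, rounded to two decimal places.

28.00 hours

Tue: 08:53–16:48 = 7 h 55 min → rounds to 8 h 0 min
Wed: 05:10–14:02 = 8 h 52 min − 10 min = 8 h 42 min → rounds to 8 h 45 min
Thu: 09:48–20:59 = 11 h 11 min → rounds to 11 h 15 min
Total credited: 28 h 0 min.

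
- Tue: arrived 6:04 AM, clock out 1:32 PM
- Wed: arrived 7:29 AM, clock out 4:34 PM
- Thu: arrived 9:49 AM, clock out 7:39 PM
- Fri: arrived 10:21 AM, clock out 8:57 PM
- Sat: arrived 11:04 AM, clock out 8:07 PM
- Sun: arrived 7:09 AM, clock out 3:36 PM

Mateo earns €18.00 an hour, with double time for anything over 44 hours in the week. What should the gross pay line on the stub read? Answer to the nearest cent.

€1169.40

Tue: 6:04 AM–1:32 PM = 7 h 28 min
Wed: 7:29 AM–4:34 PM = 9 h 5 min
Thu: 9:49 AM–7:39 PM = 9 h 50 min
Fri: 10:21 AM–8:57 PM = 10 h 36 min
Sat: 11:04 AM–8:07 PM = 9 h 3 min
Sun: 7:09 AM–3:36 PM = 8 h 27 min
Total worked: 54 h 29 min = 3269 min.
Regular 44 h 0 min = 2640 min at €18.00/h; overtime 10 h 29 min = 629 min at €36.00/h.
Pay = (2640 × €18.00 + 629 × €36.00) ÷ 60 = €1169.40.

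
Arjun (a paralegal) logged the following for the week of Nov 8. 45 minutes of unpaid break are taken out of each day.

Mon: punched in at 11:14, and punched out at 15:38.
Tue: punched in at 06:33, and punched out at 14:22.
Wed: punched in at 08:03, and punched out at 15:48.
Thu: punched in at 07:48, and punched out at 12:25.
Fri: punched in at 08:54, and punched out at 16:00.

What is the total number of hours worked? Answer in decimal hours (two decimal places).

Mon: 11:14–15:38 = 4 h 24 min; less 45 min break → 3 h 39 min
Tue: 06:33–14:22 = 7 h 49 min; less 45 min break → 7 h 4 min
Wed: 08:03–15:48 = 7 h 45 min; less 45 min break → 7 h 0 min
Thu: 07:48–12:25 = 4 h 37 min; less 45 min break → 3 h 52 min
Fri: 08:54–16:00 = 7 h 6 min; less 45 min break → 6 h 21 min
Total: 3 h 39 min + 7 h 4 min + 7 h 0 min + 3 h 52 min + 6 h 21 min = 27 h 56 min.

27.93 hours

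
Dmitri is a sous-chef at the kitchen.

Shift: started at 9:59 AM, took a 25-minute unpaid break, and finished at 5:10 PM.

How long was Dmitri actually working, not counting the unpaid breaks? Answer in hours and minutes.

6 h 46 min

Shift: 9:59 AM–5:10 PM = 7 h 11 min; less 25 min break → 6 h 46 min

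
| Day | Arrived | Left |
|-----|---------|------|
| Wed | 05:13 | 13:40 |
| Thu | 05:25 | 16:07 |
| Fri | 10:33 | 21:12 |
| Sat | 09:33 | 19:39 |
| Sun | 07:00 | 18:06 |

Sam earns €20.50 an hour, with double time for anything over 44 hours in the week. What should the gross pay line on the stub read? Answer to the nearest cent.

€1189.00

Wed: 05:13–13:40 = 8 h 27 min
Thu: 05:25–16:07 = 10 h 42 min
Fri: 10:33–21:12 = 10 h 39 min
Sat: 09:33–19:39 = 10 h 6 min
Sun: 07:00–18:06 = 11 h 6 min
Total worked: 51 h 0 min = 3060 min.
Regular 44 h 0 min = 2640 min at €20.50/h; overtime 7 h 0 min = 420 min at €41.00/h.
Pay = (2640 × €20.50 + 420 × €41.00) ÷ 60 = €1189.00.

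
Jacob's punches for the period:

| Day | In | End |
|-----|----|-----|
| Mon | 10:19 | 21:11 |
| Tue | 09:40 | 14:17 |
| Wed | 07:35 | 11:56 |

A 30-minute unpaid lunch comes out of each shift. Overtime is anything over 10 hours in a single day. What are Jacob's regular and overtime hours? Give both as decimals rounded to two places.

Regular 17.97 hours, overtime 0.37 hours

Mon: 10:19–21:11 = 10 h 52 min; less 30 min break → 10 h 22 min
Tue: 09:40–14:17 = 4 h 37 min; less 30 min break → 4 h 7 min
Wed: 07:35–11:56 = 4 h 21 min; less 30 min break → 3 h 51 min
Mon reg 10 h 0 min / OT 0 h 22 min; Tue reg 4 h 7 min / OT 0 h 0 min; Wed reg 3 h 51 min / OT 0 h 0 min.
Totals: regular 17 h 58 min, overtime 0 h 22 min.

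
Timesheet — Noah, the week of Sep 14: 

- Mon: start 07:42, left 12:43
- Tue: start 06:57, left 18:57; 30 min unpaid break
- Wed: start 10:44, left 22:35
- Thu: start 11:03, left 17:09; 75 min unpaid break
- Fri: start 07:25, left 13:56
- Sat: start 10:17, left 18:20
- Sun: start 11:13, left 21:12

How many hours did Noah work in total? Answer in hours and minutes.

Mon: 07:42–12:43 = 5 h 1 min
Tue: 06:57–18:57 = 12 h 0 min; less 30 min break → 11 h 30 min
Wed: 10:44–22:35 = 11 h 51 min
Thu: 11:03–17:09 = 6 h 6 min; less 75 min break → 4 h 51 min
Fri: 07:25–13:56 = 6 h 31 min
Sat: 10:17–18:20 = 8 h 3 min
Sun: 11:13–21:12 = 9 h 59 min
Total: 5 h 1 min + 11 h 30 min + 11 h 51 min + 4 h 51 min + 6 h 31 min + 8 h 3 min + 9 h 59 min = 57 h 46 min.

57 h 46 min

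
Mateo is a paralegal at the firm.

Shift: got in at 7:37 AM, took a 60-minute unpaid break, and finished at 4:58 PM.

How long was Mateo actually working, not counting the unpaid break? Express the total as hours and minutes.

Shift: 7:37 AM–4:58 PM = 9 h 21 min; less 60 min break → 8 h 21 min

8 h 21 min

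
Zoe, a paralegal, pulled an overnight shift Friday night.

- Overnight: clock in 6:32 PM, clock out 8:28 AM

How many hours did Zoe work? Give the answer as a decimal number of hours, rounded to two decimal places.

13.93 hours

Overnight: 6:32 PM → midnight = 5 h 28 min; midnight → 8:28 AM = 8 h 28 min; span 13 h 56 min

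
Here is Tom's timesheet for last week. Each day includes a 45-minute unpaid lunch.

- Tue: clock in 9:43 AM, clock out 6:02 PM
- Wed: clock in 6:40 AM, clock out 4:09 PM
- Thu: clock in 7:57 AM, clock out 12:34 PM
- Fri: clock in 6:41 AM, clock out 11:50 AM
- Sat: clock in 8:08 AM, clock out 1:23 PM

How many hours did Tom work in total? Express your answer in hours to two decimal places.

Tue: 9:43 AM–6:02 PM = 8 h 19 min; less 45 min break → 7 h 34 min
Wed: 6:40 AM–4:09 PM = 9 h 29 min; less 45 min break → 8 h 44 min
Thu: 7:57 AM–12:34 PM = 4 h 37 min; less 45 min break → 3 h 52 min
Fri: 6:41 AM–11:50 AM = 5 h 9 min; less 45 min break → 4 h 24 min
Sat: 8:08 AM–1:23 PM = 5 h 15 min; less 45 min break → 4 h 30 min
Total: 7 h 34 min + 8 h 44 min + 3 h 52 min + 4 h 24 min + 4 h 30 min = 29 h 4 min.

29.07 hours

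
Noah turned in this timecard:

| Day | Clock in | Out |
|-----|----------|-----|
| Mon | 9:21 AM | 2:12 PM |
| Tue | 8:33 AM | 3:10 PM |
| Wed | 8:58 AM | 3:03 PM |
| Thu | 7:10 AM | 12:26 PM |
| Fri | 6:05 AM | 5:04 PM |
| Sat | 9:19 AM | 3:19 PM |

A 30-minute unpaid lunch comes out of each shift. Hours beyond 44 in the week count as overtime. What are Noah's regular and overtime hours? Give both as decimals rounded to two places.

Mon: 9:21 AM–2:12 PM = 4 h 51 min; less 30 min break → 4 h 21 min
Tue: 8:33 AM–3:10 PM = 6 h 37 min; less 30 min break → 6 h 7 min
Wed: 8:58 AM–3:03 PM = 6 h 5 min; less 30 min break → 5 h 35 min
Thu: 7:10 AM–12:26 PM = 5 h 16 min; less 30 min break → 4 h 46 min
Fri: 6:05 AM–5:04 PM = 10 h 59 min; less 30 min break → 10 h 29 min
Sat: 9:19 AM–3:19 PM = 6 h 0 min; less 30 min break → 5 h 30 min
Total worked: 36 h 48 min = 36.80 h.
Threshold 44 h → overtime 0 h 0 min, regular 36 h 48 min.

Regular 36.80 hours, overtime 0.00 hours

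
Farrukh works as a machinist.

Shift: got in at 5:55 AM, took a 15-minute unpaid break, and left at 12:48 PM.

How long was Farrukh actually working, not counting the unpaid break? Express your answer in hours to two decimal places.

Shift: 5:55 AM–12:48 PM = 6 h 53 min; less 15 min break → 6 h 38 min

6.63 hours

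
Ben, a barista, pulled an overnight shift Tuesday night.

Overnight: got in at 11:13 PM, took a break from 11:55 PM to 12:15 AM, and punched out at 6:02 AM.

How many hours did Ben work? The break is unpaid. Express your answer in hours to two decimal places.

6.48 hours

Overnight: 11:13 PM → midnight = 0 h 47 min; midnight → 6:02 AM = 6 h 2 min; span 6 h 49 min; less 20 min break → 6 h 29 min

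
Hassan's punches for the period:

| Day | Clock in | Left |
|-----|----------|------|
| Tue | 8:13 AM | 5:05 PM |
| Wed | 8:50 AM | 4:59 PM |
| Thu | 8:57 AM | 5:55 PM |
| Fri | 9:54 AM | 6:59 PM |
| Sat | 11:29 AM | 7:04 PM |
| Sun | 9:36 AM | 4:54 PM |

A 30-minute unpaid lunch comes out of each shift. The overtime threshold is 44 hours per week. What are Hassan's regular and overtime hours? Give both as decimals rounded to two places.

Regular 44.00 hours, overtime 2.95 hours

Tue: 8:13 AM–5:05 PM = 8 h 52 min; less 30 min break → 8 h 22 min
Wed: 8:50 AM–4:59 PM = 8 h 9 min; less 30 min break → 7 h 39 min
Thu: 8:57 AM–5:55 PM = 8 h 58 min; less 30 min break → 8 h 28 min
Fri: 9:54 AM–6:59 PM = 9 h 5 min; less 30 min break → 8 h 35 min
Sat: 11:29 AM–7:04 PM = 7 h 35 min; less 30 min break → 7 h 5 min
Sun: 9:36 AM–4:54 PM = 7 h 18 min; less 30 min break → 6 h 48 min
Total worked: 46 h 57 min = 46.95 h.
Threshold 44 h → overtime 2 h 57 min, regular 44 h 0 min.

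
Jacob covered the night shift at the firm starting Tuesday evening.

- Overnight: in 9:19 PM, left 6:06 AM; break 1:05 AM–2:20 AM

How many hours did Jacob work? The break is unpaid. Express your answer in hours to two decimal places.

Overnight: 9:19 PM → midnight = 2 h 41 min; midnight → 6:06 AM = 6 h 6 min; span 8 h 47 min; less 75 min break → 7 h 32 min

7.53 hours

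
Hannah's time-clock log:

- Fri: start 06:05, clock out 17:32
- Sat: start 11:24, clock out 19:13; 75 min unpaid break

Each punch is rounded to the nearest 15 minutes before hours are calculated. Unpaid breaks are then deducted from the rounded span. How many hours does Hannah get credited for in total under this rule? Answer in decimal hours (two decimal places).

18.00 hours

Fri: in 06:05→06:00, out 17:32→17:30; 11 h 30 min
Sat: in 11:24→11:30, out 19:13→19:15; 7 h 45 min − 75 min = 6 h 30 min
Total credited: 18 h 0 min.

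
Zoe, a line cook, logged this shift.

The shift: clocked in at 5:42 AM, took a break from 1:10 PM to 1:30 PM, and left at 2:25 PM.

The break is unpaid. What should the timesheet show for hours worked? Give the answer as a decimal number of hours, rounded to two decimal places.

The shift: 5:42 AM–2:25 PM = 8 h 43 min; less 20 min break → 8 h 23 min

8.38 hours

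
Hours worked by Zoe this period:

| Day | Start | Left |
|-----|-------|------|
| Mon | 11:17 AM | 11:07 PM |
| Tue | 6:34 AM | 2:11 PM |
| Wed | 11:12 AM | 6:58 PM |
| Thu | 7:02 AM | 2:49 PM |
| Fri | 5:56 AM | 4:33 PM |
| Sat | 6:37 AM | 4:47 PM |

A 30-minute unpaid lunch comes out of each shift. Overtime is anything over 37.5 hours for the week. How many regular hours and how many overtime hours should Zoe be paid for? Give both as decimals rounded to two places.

Regular 37.50 hours, overtime 15.28 hours

Mon: 11:17 AM–11:07 PM = 11 h 50 min; less 30 min break → 11 h 20 min
Tue: 6:34 AM–2:11 PM = 7 h 37 min; less 30 min break → 7 h 7 min
Wed: 11:12 AM–6:58 PM = 7 h 46 min; less 30 min break → 7 h 16 min
Thu: 7:02 AM–2:49 PM = 7 h 47 min; less 30 min break → 7 h 17 min
Fri: 5:56 AM–4:33 PM = 10 h 37 min; less 30 min break → 10 h 7 min
Sat: 6:37 AM–4:47 PM = 10 h 10 min; less 30 min break → 9 h 40 min
Total worked: 52 h 47 min = 52.78 h.
Threshold 37.5 h → overtime 15 h 17 min, regular 37 h 30 min.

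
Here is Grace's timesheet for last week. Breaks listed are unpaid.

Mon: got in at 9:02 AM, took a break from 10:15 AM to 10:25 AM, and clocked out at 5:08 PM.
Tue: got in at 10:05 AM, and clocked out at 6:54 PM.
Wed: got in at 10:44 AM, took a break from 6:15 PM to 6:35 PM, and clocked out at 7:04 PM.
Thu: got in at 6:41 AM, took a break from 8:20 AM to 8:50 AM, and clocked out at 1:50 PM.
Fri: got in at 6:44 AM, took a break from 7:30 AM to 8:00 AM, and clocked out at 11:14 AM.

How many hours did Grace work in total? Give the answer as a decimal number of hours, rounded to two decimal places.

Mon: 9:02 AM–5:08 PM = 8 h 6 min; less 10 min break → 7 h 56 min
Tue: 10:05 AM–6:54 PM = 8 h 49 min
Wed: 10:44 AM–7:04 PM = 8 h 20 min; less 20 min break → 8 h 0 min
Thu: 6:41 AM–1:50 PM = 7 h 9 min; less 30 min break → 6 h 39 min
Fri: 6:44 AM–11:14 AM = 4 h 30 min; less 30 min break → 4 h 0 min
Total: 7 h 56 min + 8 h 49 min + 8 h 0 min + 6 h 39 min + 4 h 0 min = 35 h 24 min.

35.40 hours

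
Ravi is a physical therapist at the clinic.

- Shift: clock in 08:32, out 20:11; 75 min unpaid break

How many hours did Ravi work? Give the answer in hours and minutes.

Shift: 08:32–20:11 = 11 h 39 min; less 75 min break → 10 h 24 min

10 h 24 min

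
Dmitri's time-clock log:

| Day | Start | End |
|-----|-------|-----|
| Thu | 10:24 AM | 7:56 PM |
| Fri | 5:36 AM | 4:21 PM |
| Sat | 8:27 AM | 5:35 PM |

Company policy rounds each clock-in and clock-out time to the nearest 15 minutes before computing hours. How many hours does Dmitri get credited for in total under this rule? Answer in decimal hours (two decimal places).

29.25 hours

Thu: in 10:24 AM→10:30 AM, out 7:56 PM→8:00 PM; 9 h 30 min
Fri: in 5:36 AM→5:30 AM, out 4:21 PM→4:15 PM; 10 h 45 min
Sat: in 8:27 AM→8:30 AM, out 5:35 PM→5:30 PM; 9 h 0 min
Total credited: 29 h 15 min.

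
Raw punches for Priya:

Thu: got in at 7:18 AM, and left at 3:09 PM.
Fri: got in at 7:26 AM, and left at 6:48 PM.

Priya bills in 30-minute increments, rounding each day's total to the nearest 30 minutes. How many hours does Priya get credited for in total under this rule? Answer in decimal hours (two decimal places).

Thu: 7:18 AM–3:09 PM = 7 h 51 min → rounds to 8 h 0 min
Fri: 7:26 AM–6:48 PM = 11 h 22 min → rounds to 11 h 30 min
Total credited: 19 h 30 min.

19.50 hours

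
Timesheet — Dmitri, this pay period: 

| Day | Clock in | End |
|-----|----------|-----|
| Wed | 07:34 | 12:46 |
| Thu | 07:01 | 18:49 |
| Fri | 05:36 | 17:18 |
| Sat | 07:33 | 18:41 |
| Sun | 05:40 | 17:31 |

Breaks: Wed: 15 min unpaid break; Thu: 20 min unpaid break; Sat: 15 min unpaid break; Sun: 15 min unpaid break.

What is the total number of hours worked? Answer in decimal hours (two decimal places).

Wed: 07:34–12:46 = 5 h 12 min; less 15 min break → 4 h 57 min
Thu: 07:01–18:49 = 11 h 48 min; less 20 min break → 11 h 28 min
Fri: 05:36–17:18 = 11 h 42 min
Sat: 07:33–18:41 = 11 h 8 min; less 15 min break → 10 h 53 min
Sun: 05:40–17:31 = 11 h 51 min; less 15 min break → 11 h 36 min
Total: 4 h 57 min + 11 h 28 min + 11 h 42 min + 10 h 53 min + 11 h 36 min = 50 h 36 min.

50.60 hours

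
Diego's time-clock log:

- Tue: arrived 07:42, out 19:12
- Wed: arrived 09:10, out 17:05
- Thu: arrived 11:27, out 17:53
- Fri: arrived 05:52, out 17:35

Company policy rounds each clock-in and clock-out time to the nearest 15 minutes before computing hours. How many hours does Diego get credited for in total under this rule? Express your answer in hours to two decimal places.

Tue: in 07:42→07:45, out 19:12→19:15; 11 h 30 min
Wed: in 09:10→09:15, out 17:05→17:00; 7 h 45 min
Thu: in 11:27→11:30, out 17:53→18:00; 6 h 30 min
Fri: in 05:52→05:45, out 17:35→17:30; 11 h 45 min
Total credited: 37 h 30 min.

37.50 hours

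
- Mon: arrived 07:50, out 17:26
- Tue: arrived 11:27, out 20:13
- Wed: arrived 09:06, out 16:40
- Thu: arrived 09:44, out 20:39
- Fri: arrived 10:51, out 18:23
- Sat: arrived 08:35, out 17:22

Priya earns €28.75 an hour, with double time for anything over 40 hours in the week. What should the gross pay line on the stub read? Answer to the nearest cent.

€1907.08

Mon: 07:50–17:26 = 9 h 36 min
Tue: 11:27–20:13 = 8 h 46 min
Wed: 09:06–16:40 = 7 h 34 min
Thu: 09:44–20:39 = 10 h 55 min
Fri: 10:51–18:23 = 7 h 32 min
Sat: 08:35–17:22 = 8 h 47 min
Total worked: 53 h 10 min = 3190 min.
Regular 40 h 0 min = 2400 min at €28.75/h; overtime 13 h 10 min = 790 min at €57.50/h.
Pay = (2400 × €28.75 + 790 × €57.50) ÷ 60 = €1907.08.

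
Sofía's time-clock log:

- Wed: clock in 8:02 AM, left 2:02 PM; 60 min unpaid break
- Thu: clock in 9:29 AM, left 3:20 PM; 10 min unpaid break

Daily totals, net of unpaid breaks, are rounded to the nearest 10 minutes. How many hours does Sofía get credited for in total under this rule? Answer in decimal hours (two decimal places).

10.67 hours

Wed: 8:02 AM–2:02 PM = 6 h 0 min − 60 min = 5 h 0 min → rounds to 5 h 0 min
Thu: 9:29 AM–3:20 PM = 5 h 51 min − 10 min = 5 h 41 min → rounds to 5 h 40 min
Total credited: 10 h 40 min.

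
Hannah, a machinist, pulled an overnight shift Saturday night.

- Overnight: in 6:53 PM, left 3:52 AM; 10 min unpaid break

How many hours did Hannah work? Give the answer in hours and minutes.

8 h 49 min

Overnight: 6:53 PM → midnight = 5 h 7 min; midnight → 3:52 AM = 3 h 52 min; span 8 h 59 min; less 10 min break → 8 h 49 min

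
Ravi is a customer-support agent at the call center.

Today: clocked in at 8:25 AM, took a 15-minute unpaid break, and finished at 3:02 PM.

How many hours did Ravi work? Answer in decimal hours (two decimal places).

6.37 hours

Today: 8:25 AM–3:02 PM = 6 h 37 min; less 15 min break → 6 h 22 min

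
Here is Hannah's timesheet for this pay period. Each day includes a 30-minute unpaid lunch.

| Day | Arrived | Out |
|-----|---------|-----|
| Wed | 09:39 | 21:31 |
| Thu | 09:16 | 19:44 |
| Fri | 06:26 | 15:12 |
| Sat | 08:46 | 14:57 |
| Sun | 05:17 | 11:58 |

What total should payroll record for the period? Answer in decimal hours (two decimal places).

41.47 hours

Wed: 09:39–21:31 = 11 h 52 min; less 30 min break → 11 h 22 min
Thu: 09:16–19:44 = 10 h 28 min; less 30 min break → 9 h 58 min
Fri: 06:26–15:12 = 8 h 46 min; less 30 min break → 8 h 16 min
Sat: 08:46–14:57 = 6 h 11 min; less 30 min break → 5 h 41 min
Sun: 05:17–11:58 = 6 h 41 min; less 30 min break → 6 h 11 min
Total: 11 h 22 min + 9 h 58 min + 8 h 16 min + 5 h 41 min + 6 h 11 min = 41 h 28 min.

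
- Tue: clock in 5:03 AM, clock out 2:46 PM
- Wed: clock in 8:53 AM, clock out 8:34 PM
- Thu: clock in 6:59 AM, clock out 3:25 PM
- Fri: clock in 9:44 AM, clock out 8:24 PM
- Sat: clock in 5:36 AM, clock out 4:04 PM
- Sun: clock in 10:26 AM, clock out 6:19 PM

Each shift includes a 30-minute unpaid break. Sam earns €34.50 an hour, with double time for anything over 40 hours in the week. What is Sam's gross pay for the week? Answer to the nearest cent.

€2473.65

Tue: 5:03 AM–2:46 PM = 9 h 43 min; less 30 min break → 9 h 13 min
Wed: 8:53 AM–8:34 PM = 11 h 41 min; less 30 min break → 11 h 11 min
Thu: 6:59 AM–3:25 PM = 8 h 26 min; less 30 min break → 7 h 56 min
Fri: 9:44 AM–8:24 PM = 10 h 40 min; less 30 min break → 10 h 10 min
Sat: 5:36 AM–4:04 PM = 10 h 28 min; less 30 min break → 9 h 58 min
Sun: 10:26 AM–6:19 PM = 7 h 53 min; less 30 min break → 7 h 23 min
Total worked: 55 h 51 min = 3351 min.
Regular 40 h 0 min = 2400 min at €34.50/h; overtime 15 h 51 min = 951 min at €69.00/h.
Pay = (2400 × €34.50 + 951 × €69.00) ÷ 60 = €2473.65.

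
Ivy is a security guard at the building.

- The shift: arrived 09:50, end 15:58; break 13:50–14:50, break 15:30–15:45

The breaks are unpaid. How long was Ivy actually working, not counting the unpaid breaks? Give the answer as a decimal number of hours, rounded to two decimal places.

4.88 hours

The shift: 09:50–15:58 = 6 h 8 min; less 75 min break → 4 h 53 min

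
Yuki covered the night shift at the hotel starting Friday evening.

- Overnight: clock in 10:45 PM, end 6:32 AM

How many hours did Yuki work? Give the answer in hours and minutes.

Overnight: 10:45 PM → midnight = 1 h 15 min; midnight → 6:32 AM = 6 h 32 min; span 7 h 47 min

7 h 47 min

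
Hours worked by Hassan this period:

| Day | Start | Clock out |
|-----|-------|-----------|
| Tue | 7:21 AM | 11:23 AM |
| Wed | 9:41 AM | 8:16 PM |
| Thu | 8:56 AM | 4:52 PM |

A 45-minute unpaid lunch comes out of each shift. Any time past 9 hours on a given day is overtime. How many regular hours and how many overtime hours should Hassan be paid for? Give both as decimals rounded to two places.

Tue: 7:21 AM–11:23 AM = 4 h 2 min; less 45 min break → 3 h 17 min
Wed: 9:41 AM–8:16 PM = 10 h 35 min; less 45 min break → 9 h 50 min
Thu: 8:56 AM–4:52 PM = 7 h 56 min; less 45 min break → 7 h 11 min
Tue reg 3 h 17 min / OT 0 h 0 min; Wed reg 9 h 0 min / OT 0 h 50 min; Thu reg 7 h 11 min / OT 0 h 0 min.
Totals: regular 19 h 28 min, overtime 0 h 50 min.

Regular 19.47 hours, overtime 0.83 hours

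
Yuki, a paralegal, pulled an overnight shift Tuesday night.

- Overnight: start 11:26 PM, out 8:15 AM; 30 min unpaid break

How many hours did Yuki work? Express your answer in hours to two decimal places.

8.32 hours

Overnight: 11:26 PM → midnight = 0 h 34 min; midnight → 8:15 AM = 8 h 15 min; span 8 h 49 min; less 30 min break → 8 h 19 min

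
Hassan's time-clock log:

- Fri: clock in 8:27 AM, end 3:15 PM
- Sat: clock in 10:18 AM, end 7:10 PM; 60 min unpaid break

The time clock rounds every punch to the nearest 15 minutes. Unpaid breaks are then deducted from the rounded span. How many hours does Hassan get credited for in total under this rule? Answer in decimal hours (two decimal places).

Fri: in 8:27 AM→8:30 AM, out 3:15 PM→3:15 PM; 6 h 45 min
Sat: in 10:18 AM→10:15 AM, out 7:10 PM→7:15 PM; 9 h 0 min − 60 min = 8 h 0 min
Total credited: 14 h 45 min.

14.75 hours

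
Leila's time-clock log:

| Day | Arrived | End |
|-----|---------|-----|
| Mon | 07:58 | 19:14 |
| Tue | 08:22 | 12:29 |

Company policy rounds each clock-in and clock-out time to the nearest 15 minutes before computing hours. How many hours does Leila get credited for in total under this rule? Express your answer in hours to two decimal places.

Mon: in 07:58→08:00, out 19:14→19:15; 11 h 15 min
Tue: in 08:22→08:15, out 12:29→12:30; 4 h 15 min
Total credited: 15 h 30 min.

15.50 hours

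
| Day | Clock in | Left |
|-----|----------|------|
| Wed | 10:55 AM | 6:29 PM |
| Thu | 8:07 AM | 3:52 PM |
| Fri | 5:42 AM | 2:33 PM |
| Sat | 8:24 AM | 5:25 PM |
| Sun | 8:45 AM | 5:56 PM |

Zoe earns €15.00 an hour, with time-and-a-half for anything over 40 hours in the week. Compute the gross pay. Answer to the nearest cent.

€653.25

Wed: 10:55 AM–6:29 PM = 7 h 34 min
Thu: 8:07 AM–3:52 PM = 7 h 45 min
Fri: 5:42 AM–2:33 PM = 8 h 51 min
Sat: 8:24 AM–5:25 PM = 9 h 1 min
Sun: 8:45 AM–5:56 PM = 9 h 11 min
Total worked: 42 h 22 min = 2542 min.
Regular 40 h 0 min = 2400 min at €15.00/h; overtime 2 h 22 min = 142 min at €22.50/h.
Pay = (2400 × €15.00 + 142 × €22.50) ÷ 60 = €653.25.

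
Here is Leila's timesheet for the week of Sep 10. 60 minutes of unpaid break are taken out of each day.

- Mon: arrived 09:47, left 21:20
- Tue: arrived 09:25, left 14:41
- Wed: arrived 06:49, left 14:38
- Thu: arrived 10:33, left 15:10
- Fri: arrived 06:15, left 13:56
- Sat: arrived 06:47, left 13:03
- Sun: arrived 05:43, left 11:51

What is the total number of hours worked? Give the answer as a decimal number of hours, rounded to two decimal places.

Mon: 09:47–21:20 = 11 h 33 min; less 60 min break → 10 h 33 min
Tue: 09:25–14:41 = 5 h 16 min; less 60 min break → 4 h 16 min
Wed: 06:49–14:38 = 7 h 49 min; less 60 min break → 6 h 49 min
Thu: 10:33–15:10 = 4 h 37 min; less 60 min break → 3 h 37 min
Fri: 06:15–13:56 = 7 h 41 min; less 60 min break → 6 h 41 min
Sat: 06:47–13:03 = 6 h 16 min; less 60 min break → 5 h 16 min
Sun: 05:43–11:51 = 6 h 8 min; less 60 min break → 5 h 8 min
Total: 10 h 33 min + 4 h 16 min + 6 h 49 min + 3 h 37 min + 6 h 41 min + 5 h 16 min + 5 h 8 min = 42 h 20 min.

42.33 hours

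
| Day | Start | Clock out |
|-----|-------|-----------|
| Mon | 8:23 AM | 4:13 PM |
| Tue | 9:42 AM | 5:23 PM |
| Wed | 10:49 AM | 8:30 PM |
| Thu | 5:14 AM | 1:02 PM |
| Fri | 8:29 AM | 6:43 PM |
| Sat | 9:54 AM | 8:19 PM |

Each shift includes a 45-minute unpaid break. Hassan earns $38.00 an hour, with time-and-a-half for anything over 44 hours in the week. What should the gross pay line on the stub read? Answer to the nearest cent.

$1965.55

Mon: 8:23 AM–4:13 PM = 7 h 50 min; less 45 min break → 7 h 5 min
Tue: 9:42 AM–5:23 PM = 7 h 41 min; less 45 min break → 6 h 56 min
Wed: 10:49 AM–8:30 PM = 9 h 41 min; less 45 min break → 8 h 56 min
Thu: 5:14 AM–1:02 PM = 7 h 48 min; less 45 min break → 7 h 3 min
Fri: 8:29 AM–6:43 PM = 10 h 14 min; less 45 min break → 9 h 29 min
Sat: 9:54 AM–8:19 PM = 10 h 25 min; less 45 min break → 9 h 40 min
Total worked: 49 h 9 min = 2949 min.
Regular 44 h 0 min = 2640 min at $38.00/h; overtime 5 h 9 min = 309 min at $57.00/h.
Pay = (2640 × $38.00 + 309 × $57.00) ÷ 60 = $1965.55.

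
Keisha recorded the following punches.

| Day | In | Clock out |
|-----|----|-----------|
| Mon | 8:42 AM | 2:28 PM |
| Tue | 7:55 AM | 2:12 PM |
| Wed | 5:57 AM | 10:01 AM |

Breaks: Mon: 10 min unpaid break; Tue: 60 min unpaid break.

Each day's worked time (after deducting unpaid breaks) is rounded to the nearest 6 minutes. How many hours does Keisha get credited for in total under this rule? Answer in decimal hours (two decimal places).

Mon: 8:42 AM–2:28 PM = 5 h 46 min − 10 min = 5 h 36 min → rounds to 5 h 36 min
Tue: 7:55 AM–2:12 PM = 6 h 17 min − 60 min = 5 h 17 min → rounds to 5 h 18 min
Wed: 5:57 AM–10:01 AM = 4 h 4 min → rounds to 4 h 6 min
Total credited: 15 h 0 min.

15.00 hours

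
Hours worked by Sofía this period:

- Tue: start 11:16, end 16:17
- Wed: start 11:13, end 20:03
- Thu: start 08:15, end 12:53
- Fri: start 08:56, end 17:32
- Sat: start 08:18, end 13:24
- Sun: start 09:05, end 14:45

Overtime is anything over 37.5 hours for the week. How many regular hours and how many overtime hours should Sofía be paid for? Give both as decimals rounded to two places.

Tue: 11:16–16:17 = 5 h 1 min
Wed: 11:13–20:03 = 8 h 50 min
Thu: 08:15–12:53 = 4 h 38 min
Fri: 08:56–17:32 = 8 h 36 min
Sat: 08:18–13:24 = 5 h 6 min
Sun: 09:05–14:45 = 5 h 40 min
Total worked: 37 h 51 min = 37.85 h.
Threshold 37.5 h → overtime 0 h 21 min, regular 37 h 30 min.

Regular 37.50 hours, overtime 0.35 hours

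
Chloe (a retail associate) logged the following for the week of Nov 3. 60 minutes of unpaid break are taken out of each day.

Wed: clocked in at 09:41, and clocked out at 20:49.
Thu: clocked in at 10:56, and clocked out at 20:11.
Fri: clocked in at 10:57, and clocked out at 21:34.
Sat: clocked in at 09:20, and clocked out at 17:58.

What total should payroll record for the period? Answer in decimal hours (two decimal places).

Wed: 09:41–20:49 = 11 h 8 min; less 60 min break → 10 h 8 min
Thu: 10:56–20:11 = 9 h 15 min; less 60 min break → 8 h 15 min
Fri: 10:57–21:34 = 10 h 37 min; less 60 min break → 9 h 37 min
Sat: 09:20–17:58 = 8 h 38 min; less 60 min break → 7 h 38 min
Total: 10 h 8 min + 8 h 15 min + 9 h 37 min + 7 h 38 min = 35 h 38 min.

35.63 hours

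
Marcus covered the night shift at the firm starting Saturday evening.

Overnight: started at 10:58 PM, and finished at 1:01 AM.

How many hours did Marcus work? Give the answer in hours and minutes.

2 h 3 min

Overnight: 10:58 PM → midnight = 1 h 2 min; midnight → 1:01 AM = 1 h 1 min; span 2 h 3 min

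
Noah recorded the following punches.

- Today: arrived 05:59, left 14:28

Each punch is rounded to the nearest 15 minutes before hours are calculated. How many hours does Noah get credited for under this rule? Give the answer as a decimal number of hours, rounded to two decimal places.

8.50 hours

Today: in 05:59→06:00, out 14:28→14:30; 8 h 30 min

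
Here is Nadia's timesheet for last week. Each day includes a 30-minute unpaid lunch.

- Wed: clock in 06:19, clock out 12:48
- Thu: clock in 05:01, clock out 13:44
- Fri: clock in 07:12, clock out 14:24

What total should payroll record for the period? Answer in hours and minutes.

20 h 54 min

Wed: 06:19–12:48 = 6 h 29 min; less 30 min break → 5 h 59 min
Thu: 05:01–13:44 = 8 h 43 min; less 30 min break → 8 h 13 min
Fri: 07:12–14:24 = 7 h 12 min; less 30 min break → 6 h 42 min
Total: 5 h 59 min + 8 h 13 min + 6 h 42 min = 20 h 54 min.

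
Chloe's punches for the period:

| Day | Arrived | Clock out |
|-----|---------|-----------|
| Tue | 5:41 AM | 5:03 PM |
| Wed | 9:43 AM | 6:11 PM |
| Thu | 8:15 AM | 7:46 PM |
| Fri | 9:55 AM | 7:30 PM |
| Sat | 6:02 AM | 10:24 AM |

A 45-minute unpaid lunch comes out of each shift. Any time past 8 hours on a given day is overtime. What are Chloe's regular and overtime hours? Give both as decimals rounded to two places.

Tue: 5:41 AM–5:03 PM = 11 h 22 min; less 45 min break → 10 h 37 min
Wed: 9:43 AM–6:11 PM = 8 h 28 min; less 45 min break → 7 h 43 min
Thu: 8:15 AM–7:46 PM = 11 h 31 min; less 45 min break → 10 h 46 min
Fri: 9:55 AM–7:30 PM = 9 h 35 min; less 45 min break → 8 h 50 min
Sat: 6:02 AM–10:24 AM = 4 h 22 min; less 45 min break → 3 h 37 min
Tue reg 8 h 0 min / OT 2 h 37 min; Wed reg 7 h 43 min / OT 0 h 0 min; Thu reg 8 h 0 min / OT 2 h 46 min; Fri reg 8 h 0 min / OT 0 h 50 min; Sat reg 3 h 37 min / OT 0 h 0 min.
Totals: regular 35 h 20 min, overtime 6 h 13 min.

Regular 35.33 hours, overtime 6.22 hours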